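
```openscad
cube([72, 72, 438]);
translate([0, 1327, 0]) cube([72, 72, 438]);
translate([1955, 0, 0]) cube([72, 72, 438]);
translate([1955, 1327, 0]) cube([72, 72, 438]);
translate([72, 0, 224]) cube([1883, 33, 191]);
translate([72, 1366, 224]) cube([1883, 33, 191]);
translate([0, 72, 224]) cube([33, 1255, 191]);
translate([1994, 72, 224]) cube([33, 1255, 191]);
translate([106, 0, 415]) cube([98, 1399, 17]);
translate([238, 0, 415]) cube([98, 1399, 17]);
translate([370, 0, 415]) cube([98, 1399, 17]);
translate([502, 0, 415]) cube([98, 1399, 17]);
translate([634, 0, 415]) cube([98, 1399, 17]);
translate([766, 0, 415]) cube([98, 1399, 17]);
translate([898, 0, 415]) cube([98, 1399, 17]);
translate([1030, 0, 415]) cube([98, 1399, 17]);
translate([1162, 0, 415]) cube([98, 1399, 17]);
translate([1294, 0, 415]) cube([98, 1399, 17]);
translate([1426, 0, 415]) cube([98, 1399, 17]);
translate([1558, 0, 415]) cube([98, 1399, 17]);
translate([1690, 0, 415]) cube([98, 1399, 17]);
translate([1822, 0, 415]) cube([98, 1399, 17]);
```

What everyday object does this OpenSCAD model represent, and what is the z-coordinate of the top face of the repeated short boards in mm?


A bed frame. The slat-top height is 432 mm.

Four posts, four rails, and a row of slats — a bed frame. Slats sit on the rails at z = 224 + 191 = 415; with slat thickness 17, the top is 432 mm.


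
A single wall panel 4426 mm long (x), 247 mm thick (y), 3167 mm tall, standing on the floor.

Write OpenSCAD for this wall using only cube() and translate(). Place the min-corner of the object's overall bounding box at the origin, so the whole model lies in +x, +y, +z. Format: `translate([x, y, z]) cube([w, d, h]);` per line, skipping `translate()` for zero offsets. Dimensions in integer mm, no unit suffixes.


cube([4426, 247, 3167]);


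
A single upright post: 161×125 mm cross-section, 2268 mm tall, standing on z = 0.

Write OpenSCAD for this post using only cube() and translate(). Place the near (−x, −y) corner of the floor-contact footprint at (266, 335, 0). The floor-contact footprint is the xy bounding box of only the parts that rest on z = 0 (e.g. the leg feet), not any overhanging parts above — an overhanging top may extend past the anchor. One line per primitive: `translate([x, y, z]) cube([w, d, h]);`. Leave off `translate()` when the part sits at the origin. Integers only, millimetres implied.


translate([266, 335, 0]) cube([161, 125, 2268]);


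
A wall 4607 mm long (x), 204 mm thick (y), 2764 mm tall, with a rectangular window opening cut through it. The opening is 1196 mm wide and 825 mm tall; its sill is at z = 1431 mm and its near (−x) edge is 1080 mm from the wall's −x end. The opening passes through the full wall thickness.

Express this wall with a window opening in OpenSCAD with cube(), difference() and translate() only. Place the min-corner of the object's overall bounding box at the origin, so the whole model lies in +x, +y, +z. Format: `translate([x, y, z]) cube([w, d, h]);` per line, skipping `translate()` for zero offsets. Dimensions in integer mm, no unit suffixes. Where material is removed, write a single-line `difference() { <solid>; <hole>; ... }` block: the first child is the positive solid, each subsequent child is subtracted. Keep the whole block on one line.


difference() { cube([4607, 204, 2764]); translate([1080, 0, 1431]) cube([1196, 204, 825]); }


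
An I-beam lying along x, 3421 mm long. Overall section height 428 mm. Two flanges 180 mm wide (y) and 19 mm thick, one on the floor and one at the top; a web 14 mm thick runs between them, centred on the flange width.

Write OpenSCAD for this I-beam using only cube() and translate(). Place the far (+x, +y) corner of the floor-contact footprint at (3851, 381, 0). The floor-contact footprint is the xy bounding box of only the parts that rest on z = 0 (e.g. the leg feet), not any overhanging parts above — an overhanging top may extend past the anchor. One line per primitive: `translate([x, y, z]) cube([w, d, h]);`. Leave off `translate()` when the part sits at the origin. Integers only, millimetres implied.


translate([430, 201, 0]) cube([3421, 180, 19]);
translate([430, 284, 19]) cube([3421, 14, 390]);
translate([430, 201, 409]) cube([3421, 180, 19]);


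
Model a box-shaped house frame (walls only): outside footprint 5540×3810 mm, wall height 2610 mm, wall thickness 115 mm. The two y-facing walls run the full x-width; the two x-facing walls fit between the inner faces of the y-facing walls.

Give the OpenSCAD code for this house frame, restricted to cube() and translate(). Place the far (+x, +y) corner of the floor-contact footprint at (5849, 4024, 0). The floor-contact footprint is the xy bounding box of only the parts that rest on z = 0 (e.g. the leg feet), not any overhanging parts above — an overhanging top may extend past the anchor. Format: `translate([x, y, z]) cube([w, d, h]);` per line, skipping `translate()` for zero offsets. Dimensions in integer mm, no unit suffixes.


translate([309, 214, 0]) cube([5540, 115, 2610]);
translate([309, 3909, 0]) cube([5540, 115, 2610]);
translate([309, 329, 0]) cube([115, 3580, 2610]);
translate([5734, 329, 0]) cube([115, 3580, 2610]);


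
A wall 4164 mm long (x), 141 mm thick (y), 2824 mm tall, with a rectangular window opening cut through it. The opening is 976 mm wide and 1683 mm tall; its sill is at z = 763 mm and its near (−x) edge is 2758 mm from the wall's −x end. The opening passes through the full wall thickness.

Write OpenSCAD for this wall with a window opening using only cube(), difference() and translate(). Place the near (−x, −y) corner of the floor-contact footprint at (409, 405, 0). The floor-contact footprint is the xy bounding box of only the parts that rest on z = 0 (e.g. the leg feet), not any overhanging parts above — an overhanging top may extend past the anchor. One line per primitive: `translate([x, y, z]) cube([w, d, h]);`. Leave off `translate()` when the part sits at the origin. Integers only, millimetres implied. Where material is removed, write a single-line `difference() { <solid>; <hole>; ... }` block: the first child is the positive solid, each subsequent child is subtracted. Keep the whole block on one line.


difference() { translate([409, 405, 0]) cube([4164, 141, 2824]); translate([3167, 405, 763]) cube([976, 141, 1683]); }


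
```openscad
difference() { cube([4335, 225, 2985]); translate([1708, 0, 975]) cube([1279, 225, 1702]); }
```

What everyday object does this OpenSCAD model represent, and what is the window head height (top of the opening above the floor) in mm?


A wall with a window opening. The window head height is 2677 mm.

A wall with a rectangular opening subtracted — a window. Sill at z = 975, opening 1702 mm tall, so the head is at 975 + 1702 = 2677 mm.


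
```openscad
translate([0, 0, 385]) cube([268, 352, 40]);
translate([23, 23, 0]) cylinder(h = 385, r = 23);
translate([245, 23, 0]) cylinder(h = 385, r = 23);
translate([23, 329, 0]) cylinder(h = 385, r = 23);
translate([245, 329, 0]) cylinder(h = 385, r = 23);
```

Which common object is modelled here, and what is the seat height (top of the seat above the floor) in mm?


A stool. The seat height is 425 mm.

A 268×352×40 slab at z = 385 on four corner cylinders — a stool. The seat top is 385 + 40 = 425 mm.


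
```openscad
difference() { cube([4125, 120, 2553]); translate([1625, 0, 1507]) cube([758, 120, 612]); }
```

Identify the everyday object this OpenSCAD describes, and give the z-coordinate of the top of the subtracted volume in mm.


A wall with a window opening. The window head height is 2119 mm.

A wall with a rectangular opening subtracted — a window. Sill at z = 1507, opening 612 mm tall, so the head is at 1507 + 612 = 2119 mm.


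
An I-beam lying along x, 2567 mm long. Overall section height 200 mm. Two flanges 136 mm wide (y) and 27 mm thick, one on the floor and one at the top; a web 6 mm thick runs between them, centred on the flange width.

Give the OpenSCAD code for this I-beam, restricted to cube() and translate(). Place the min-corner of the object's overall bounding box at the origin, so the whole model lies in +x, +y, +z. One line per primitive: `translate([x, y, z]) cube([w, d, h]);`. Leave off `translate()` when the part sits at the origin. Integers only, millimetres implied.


cube([2567, 136, 27]);
translate([0, 65, 27]) cube([2567, 6, 146]);
translate([0, 0, 173]) cube([2567, 136, 27]);


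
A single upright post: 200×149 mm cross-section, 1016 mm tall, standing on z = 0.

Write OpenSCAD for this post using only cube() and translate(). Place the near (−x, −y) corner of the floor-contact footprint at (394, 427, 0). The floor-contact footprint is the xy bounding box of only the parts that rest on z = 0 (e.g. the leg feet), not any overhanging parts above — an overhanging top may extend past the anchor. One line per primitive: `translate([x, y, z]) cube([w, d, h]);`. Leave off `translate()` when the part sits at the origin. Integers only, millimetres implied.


translate([394, 427, 0]) cube([200, 149, 1016]);


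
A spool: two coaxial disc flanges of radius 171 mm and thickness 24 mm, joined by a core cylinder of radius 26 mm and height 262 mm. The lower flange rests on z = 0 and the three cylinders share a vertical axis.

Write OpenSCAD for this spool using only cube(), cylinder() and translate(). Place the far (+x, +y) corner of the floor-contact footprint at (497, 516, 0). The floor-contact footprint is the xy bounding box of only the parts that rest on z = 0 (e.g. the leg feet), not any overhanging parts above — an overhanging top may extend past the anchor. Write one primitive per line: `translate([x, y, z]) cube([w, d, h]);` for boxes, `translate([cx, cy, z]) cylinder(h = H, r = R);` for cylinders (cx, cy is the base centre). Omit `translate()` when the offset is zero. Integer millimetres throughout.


translate([326, 345, 0]) cylinder(h = 24, r = 171);
translate([326, 345, 24]) cylinder(h = 262, r = 26);
translate([326, 345, 286]) cylinder(h = 24, r = 171);


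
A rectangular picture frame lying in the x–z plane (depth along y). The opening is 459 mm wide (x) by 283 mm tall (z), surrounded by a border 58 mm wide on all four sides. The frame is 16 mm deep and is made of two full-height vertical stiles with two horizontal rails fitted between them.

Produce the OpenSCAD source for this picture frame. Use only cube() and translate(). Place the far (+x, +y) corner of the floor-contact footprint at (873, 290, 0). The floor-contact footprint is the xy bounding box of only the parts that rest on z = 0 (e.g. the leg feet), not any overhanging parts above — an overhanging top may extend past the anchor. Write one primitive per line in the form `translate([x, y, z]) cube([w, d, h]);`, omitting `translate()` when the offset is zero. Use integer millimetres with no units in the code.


translate([298, 274, 0]) cube([58, 16, 399]);
translate([815, 274, 0]) cube([58, 16, 399]);
translate([356, 274, 0]) cube([459, 16, 58]);
translate([356, 274, 341]) cube([459, 16, 58]);


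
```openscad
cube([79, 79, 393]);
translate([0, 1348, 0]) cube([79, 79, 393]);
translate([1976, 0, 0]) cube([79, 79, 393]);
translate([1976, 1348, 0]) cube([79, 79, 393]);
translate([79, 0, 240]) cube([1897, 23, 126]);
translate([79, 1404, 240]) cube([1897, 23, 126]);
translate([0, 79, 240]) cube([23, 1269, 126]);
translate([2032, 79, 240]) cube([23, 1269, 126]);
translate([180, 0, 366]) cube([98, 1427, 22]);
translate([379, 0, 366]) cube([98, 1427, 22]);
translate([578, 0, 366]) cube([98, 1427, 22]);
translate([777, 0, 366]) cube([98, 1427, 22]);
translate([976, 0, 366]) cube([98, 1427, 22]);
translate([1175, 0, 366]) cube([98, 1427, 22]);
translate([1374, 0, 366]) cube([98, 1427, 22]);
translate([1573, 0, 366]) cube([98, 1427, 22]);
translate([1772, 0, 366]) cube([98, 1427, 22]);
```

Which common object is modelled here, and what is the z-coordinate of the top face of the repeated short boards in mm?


A bed frame. The slat-top height is 388 mm.

Four posts, four rails, and a row of slats — a bed frame. Slats sit on the rails at z = 240 + 126 = 366; with slat thickness 22, the top is 388 mm.


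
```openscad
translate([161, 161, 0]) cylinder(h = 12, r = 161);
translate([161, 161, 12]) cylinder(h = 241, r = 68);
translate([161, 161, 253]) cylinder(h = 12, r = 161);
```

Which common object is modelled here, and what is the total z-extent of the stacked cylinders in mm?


A spool. The overall height is 265 mm.

Three coaxial cylinders, large–small–large — a spool. Two 12 mm flanges and a 241 mm core give 12 + 241 + 12 = 265 mm.


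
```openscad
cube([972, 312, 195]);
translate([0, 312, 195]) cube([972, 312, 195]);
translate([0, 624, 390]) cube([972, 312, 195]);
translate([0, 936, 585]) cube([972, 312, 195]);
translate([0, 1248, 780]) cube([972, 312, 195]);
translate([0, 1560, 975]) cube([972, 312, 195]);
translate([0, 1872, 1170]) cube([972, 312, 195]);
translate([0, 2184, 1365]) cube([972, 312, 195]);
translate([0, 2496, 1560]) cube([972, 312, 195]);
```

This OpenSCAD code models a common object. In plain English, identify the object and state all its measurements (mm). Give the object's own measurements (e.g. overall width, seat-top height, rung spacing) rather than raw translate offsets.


A straight staircase of 9 solid steps. Each step is 972 mm wide (x), 312 mm deep (y, the going) and 195 mm tall (the rise). The first step rests on the floor; each subsequent step sits one going further in +y and one rise higher in +z, directly behind and above the previous step with no overlap.


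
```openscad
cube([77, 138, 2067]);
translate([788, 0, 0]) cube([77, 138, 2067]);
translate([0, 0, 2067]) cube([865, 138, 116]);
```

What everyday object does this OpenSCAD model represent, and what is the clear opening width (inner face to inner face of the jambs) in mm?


A door frame. The clear opening width is 711 mm.

Two 2067 mm tall posts with a header on top — a door frame. The left jamb is 77 mm wide at x = 0; the right jamb starts at x = 788. The clear opening is 788 − 77 = 711 mm.


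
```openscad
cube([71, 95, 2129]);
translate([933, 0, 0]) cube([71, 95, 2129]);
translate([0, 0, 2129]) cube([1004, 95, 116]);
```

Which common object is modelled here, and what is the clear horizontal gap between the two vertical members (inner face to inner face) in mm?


A door frame. The clear opening width is 862 mm.

Two 2129 mm tall posts with a header on top — a door frame. The left jamb is 71 mm wide at x = 0; the right jamb starts at x = 933. The clear opening is 933 − 71 = 862 mm.


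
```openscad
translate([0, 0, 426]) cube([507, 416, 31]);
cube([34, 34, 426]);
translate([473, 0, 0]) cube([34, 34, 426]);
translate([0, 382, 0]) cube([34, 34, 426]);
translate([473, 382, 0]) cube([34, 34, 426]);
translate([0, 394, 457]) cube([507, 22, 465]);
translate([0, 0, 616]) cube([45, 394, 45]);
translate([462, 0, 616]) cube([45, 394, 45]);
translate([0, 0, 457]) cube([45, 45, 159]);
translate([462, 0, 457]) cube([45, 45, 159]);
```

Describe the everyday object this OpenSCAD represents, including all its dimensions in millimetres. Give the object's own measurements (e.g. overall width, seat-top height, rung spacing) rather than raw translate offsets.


A chair. The seat is a 507×416×31 mm slab with its top at z = 457 mm, on four 34×34 mm corner legs (flush with the seat edges, standing on z = 0). A flat backrest 22 mm thick, 465 mm tall, spans the full seat width and rises from the seat top along its +y edge, rear face flush with the rear of the seat. Two armrests of 45×45 mm section run along each side from the seat's front edge to the front of the backrest, top faces 204 mm above the seat top and outer faces flush with the seat's x-edges; a 45×45 mm post under the front of each armrest stands on the seat at the front corner.


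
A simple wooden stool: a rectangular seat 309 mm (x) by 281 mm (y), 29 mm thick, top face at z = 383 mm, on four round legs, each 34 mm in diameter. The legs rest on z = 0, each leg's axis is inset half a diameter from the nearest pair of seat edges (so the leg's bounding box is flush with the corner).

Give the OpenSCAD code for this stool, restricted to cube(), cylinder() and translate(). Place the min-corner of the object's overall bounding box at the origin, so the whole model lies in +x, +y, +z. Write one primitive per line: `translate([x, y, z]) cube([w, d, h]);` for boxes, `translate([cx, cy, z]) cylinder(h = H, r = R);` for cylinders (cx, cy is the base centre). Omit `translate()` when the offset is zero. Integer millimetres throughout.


translate([0, 0, 354]) cube([309, 281, 29]);
translate([17, 17, 0]) cylinder(h = 354, r = 17);
translate([292, 17, 0]) cylinder(h = 354, r = 17);
translate([17, 264, 0]) cylinder(h = 354, r = 17);
translate([292, 264, 0]) cylinder(h = 354, r = 17);


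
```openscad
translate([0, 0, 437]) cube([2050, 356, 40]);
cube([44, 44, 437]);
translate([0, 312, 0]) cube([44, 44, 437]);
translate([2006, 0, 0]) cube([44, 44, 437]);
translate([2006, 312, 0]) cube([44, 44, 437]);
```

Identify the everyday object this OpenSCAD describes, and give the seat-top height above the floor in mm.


A bench. The seat-top height is 477 mm.

A long slab on four corner posts — a bench. The slab sits at z = 437 with thickness 40, so the top is 437 + 40 = 477 mm.


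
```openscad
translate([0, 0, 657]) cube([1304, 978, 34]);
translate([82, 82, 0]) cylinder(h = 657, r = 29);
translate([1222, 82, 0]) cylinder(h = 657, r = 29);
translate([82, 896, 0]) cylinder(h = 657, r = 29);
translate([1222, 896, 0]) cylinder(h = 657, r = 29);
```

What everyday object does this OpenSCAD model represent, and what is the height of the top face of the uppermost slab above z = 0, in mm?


A table. The table height is 691 mm.

A 1304×978×34 slab sits at z = 657 on four Ø58 mm round legs — a table. The top surface is at 657 + 34 = 691 mm.


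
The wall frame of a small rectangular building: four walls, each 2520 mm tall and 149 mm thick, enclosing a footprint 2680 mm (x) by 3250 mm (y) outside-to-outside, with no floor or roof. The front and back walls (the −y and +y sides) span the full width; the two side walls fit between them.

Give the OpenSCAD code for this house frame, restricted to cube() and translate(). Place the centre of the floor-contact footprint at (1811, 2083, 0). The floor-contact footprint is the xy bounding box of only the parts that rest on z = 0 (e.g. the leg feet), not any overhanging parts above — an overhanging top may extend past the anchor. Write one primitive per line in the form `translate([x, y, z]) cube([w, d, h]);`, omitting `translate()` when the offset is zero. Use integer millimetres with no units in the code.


translate([471, 458, 0]) cube([2680, 149, 2520]);
translate([471, 3559, 0]) cube([2680, 149, 2520]);
translate([471, 607, 0]) cube([149, 2952, 2520]);
translate([3002, 607, 0]) cube([149, 2952, 2520]);


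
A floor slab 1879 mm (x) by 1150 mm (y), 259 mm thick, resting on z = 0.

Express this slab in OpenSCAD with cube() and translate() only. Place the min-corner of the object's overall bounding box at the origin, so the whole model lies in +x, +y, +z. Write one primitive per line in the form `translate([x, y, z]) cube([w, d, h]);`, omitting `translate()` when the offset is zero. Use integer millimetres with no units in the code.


cube([1879, 1150, 259]);


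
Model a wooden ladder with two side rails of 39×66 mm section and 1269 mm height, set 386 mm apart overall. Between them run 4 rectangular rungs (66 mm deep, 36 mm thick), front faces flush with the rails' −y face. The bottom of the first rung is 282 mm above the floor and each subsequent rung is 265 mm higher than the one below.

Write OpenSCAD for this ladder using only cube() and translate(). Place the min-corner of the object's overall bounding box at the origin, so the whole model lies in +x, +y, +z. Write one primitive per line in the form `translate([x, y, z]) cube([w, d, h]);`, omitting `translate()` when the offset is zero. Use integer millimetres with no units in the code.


cube([39, 66, 1269]);
translate([347, 0, 0]) cube([39, 66, 1269]);
translate([39, 0, 282]) cube([308, 66, 36]);
translate([39, 0, 547]) cube([308, 66, 36]);
translate([39, 0, 812]) cube([308, 66, 36]);
translate([39, 0, 1077]) cube([308, 66, 36]);


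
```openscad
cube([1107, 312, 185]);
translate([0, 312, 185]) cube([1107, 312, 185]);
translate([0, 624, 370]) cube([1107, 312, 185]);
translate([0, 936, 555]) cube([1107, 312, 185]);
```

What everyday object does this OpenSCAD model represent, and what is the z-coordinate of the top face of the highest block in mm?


A staircase. The total rise is 740 mm.

4 identical blocks, each offset up and back from the previous — a staircase. Each step is 185 mm tall and there are 4 of them, so the total rise is 4 × 185 = 740 mm.


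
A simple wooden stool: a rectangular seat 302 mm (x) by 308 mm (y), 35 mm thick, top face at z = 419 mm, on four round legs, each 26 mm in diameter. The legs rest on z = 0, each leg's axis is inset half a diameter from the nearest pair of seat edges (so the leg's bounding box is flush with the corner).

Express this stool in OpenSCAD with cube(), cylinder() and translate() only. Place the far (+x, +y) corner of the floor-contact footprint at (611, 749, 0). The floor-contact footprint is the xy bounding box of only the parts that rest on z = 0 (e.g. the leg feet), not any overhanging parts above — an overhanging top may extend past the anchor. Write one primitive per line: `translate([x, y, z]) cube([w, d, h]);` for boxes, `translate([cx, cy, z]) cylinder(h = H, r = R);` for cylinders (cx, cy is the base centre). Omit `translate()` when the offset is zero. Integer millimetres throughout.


translate([309, 441, 384]) cube([302, 308, 35]);
translate([322, 454, 0]) cylinder(h = 384, r = 13);
translate([598, 454, 0]) cylinder(h = 384, r = 13);
translate([322, 736, 0]) cylinder(h = 384, r = 13);
translate([598, 736, 0]) cylinder(h = 384, r = 13);


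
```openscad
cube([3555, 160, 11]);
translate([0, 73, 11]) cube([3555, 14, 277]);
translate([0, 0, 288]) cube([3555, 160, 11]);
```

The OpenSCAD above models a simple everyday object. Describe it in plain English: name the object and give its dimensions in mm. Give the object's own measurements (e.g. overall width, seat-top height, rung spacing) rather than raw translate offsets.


An I-beam lying along x, 3555 mm long. Overall section height 299 mm. Two flanges 160 mm wide (y) and 11 mm thick, one on the floor and one at the top; a web 14 mm thick runs between them, centred on the flange width.


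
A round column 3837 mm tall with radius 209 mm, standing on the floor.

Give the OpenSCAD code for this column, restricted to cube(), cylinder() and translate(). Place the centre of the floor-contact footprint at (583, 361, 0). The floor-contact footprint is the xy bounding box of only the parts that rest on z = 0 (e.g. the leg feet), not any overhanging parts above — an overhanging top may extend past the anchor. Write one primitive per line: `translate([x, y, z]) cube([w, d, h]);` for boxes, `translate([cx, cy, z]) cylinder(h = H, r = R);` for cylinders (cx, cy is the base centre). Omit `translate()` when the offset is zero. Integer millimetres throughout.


translate([583, 361, 0]) cylinder(h = 3837, r = 209);


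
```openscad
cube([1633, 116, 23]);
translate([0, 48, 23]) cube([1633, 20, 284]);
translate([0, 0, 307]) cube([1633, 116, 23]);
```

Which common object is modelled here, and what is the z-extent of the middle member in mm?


An I-beam. The web height is 284 mm.

Two wide flanges with a thin centred web — an I-beam. Overall 330 mm minus two 23 mm flanges gives a web of 330 − 2·23 = 284 mm.


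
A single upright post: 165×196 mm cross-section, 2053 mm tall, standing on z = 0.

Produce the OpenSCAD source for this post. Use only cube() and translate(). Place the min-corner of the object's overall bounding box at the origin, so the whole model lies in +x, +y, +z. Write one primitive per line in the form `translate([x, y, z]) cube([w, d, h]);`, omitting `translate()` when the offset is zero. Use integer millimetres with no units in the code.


cube([165, 196, 2053]);


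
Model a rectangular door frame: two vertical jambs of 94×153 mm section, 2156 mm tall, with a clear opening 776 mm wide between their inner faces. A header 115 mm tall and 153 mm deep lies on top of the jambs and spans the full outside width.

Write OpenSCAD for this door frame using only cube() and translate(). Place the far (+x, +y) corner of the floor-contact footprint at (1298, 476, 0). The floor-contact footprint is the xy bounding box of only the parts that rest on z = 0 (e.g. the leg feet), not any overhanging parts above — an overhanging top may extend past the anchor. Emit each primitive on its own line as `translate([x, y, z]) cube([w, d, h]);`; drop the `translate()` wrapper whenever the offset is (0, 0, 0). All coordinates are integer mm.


translate([334, 323, 0]) cube([94, 153, 2156]);
translate([1204, 323, 0]) cube([94, 153, 2156]);
translate([334, 323, 2156]) cube([964, 153, 115]);


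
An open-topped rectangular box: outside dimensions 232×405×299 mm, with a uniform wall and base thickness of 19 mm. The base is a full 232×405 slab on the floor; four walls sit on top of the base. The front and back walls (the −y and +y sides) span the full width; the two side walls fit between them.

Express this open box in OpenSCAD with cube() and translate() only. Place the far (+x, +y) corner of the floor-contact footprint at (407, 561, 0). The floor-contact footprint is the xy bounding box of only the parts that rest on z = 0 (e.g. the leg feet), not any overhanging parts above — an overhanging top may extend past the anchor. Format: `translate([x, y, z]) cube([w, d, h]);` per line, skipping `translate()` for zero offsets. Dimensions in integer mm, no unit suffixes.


translate([175, 156, 0]) cube([232, 405, 19]);
translate([175, 156, 19]) cube([232, 19, 280]);
translate([175, 542, 19]) cube([232, 19, 280]);
translate([175, 175, 19]) cube([19, 367, 280]);
translate([388, 175, 19]) cube([19, 367, 280]);


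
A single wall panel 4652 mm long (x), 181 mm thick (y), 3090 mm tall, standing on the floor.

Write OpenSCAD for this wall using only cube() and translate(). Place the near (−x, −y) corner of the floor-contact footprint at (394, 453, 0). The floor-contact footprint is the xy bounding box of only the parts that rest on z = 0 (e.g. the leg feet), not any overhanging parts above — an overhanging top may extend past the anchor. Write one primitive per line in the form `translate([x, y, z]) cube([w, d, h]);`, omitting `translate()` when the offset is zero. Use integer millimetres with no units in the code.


translate([394, 453, 0]) cube([4652, 181, 3090]);


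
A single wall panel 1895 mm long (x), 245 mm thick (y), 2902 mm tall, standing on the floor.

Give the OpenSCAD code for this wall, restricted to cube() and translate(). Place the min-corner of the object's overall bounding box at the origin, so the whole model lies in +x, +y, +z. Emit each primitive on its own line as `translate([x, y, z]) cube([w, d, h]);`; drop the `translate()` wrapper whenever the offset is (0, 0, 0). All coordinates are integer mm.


cube([1895, 245, 2902]);


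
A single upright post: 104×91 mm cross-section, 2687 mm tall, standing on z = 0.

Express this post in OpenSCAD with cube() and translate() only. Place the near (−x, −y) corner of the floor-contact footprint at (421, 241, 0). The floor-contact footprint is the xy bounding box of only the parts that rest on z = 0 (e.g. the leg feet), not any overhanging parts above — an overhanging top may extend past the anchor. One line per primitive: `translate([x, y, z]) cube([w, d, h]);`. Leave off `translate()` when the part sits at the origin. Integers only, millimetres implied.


translate([421, 241, 0]) cube([104, 91, 2687]);


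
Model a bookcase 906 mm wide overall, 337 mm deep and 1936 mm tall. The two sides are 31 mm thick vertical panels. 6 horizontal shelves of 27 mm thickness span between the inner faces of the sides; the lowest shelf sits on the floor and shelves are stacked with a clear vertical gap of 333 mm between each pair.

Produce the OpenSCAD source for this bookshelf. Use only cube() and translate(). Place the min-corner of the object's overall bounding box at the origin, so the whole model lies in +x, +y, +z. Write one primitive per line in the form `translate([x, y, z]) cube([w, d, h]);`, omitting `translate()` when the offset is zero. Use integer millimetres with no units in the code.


cube([31, 337, 1936]);
translate([875, 0, 0]) cube([31, 337, 1936]);
translate([31, 0, 0]) cube([844, 337, 27]);
translate([31, 0, 360]) cube([844, 337, 27]);
translate([31, 0, 720]) cube([844, 337, 27]);
translate([31, 0, 1080]) cube([844, 337, 27]);
translate([31, 0, 1440]) cube([844, 337, 27]);
translate([31, 0, 1800]) cube([844, 337, 27]);


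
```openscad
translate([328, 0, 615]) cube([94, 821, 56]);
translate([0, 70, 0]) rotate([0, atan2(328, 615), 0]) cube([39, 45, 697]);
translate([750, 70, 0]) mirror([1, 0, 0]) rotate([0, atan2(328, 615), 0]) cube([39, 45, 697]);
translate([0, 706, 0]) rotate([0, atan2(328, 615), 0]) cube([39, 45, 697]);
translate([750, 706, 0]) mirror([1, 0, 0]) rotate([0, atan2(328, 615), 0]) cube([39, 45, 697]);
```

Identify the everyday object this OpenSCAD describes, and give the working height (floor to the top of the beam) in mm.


A sawhorse. The overall height is 671 mm.

A beam across two mirrored pairs of raked legs — a sawhorse. The beam's underside is at z = 615 (matching the legs' vertical rise in atan2(328, 615)) and the beam is 56 mm tall, so its top is at 615 + 56 = 671 mm. The raked legs top out at the beam's underside, so that is the highest point.


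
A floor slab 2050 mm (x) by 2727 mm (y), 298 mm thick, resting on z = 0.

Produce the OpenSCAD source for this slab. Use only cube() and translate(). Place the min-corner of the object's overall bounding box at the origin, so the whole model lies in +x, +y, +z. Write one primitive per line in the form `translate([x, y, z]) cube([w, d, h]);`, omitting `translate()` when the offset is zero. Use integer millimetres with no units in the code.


cube([2050, 2727, 298]);


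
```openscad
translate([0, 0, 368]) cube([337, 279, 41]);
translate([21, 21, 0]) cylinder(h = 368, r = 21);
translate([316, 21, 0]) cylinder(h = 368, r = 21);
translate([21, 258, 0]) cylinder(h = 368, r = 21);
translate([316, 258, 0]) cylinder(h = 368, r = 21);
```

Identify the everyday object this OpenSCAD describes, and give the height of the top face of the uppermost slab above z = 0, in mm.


A stool. The seat height is 409 mm.

A 337×279×41 slab at z = 368 on four corner cylinders — a stool. The seat top is 368 + 41 = 409 mm.


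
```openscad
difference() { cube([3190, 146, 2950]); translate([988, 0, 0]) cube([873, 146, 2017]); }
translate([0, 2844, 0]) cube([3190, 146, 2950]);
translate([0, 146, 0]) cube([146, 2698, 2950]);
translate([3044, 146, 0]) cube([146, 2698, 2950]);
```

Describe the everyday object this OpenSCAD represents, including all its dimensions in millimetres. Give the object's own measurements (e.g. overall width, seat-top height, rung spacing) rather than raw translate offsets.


A single room: four walls, each 2950 mm tall and 146 mm thick, enclosing an outside footprint 3190×2990 mm (x × y), no floor or roof. The front and back walls (−y and +y sides) run the full x-width; the side walls fit between their inner faces. A door opening 873 mm wide and 2017 mm tall is cut through the front wall from the floor up, its −x edge 988 mm from the wall's −x end.


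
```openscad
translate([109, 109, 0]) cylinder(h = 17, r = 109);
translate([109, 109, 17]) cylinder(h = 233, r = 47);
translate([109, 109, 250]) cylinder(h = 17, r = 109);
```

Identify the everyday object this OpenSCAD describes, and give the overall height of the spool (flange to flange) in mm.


A spool. The overall height is 267 mm.

Three coaxial cylinders, large–small–large — a spool. Two 17 mm flanges and a 233 mm core give 17 + 233 + 17 = 267 mm.


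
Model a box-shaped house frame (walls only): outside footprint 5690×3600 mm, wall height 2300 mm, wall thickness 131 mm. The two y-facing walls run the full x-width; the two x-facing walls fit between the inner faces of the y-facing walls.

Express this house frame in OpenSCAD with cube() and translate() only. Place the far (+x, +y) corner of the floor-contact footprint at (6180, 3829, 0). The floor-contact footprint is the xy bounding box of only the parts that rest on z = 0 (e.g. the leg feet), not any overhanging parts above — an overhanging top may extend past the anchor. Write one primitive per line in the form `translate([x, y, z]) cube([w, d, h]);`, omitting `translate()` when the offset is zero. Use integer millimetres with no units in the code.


translate([490, 229, 0]) cube([5690, 131, 2300]);
translate([490, 3698, 0]) cube([5690, 131, 2300]);
translate([490, 360, 0]) cube([131, 3338, 2300]);
translate([6049, 360, 0]) cube([131, 3338, 2300]);


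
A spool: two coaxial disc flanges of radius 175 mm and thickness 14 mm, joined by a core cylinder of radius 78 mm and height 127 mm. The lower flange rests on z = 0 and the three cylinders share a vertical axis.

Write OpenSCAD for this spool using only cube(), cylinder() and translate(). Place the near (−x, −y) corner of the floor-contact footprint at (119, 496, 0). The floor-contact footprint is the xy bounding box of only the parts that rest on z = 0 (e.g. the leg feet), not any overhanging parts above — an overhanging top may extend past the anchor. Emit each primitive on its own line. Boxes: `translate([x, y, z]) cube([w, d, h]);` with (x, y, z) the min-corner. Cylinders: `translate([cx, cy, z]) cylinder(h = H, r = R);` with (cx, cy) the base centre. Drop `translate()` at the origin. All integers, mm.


translate([294, 671, 0]) cylinder(h = 14, r = 175);
translate([294, 671, 14]) cylinder(h = 127, r = 78);
translate([294, 671, 141]) cylinder(h = 14, r = 175);


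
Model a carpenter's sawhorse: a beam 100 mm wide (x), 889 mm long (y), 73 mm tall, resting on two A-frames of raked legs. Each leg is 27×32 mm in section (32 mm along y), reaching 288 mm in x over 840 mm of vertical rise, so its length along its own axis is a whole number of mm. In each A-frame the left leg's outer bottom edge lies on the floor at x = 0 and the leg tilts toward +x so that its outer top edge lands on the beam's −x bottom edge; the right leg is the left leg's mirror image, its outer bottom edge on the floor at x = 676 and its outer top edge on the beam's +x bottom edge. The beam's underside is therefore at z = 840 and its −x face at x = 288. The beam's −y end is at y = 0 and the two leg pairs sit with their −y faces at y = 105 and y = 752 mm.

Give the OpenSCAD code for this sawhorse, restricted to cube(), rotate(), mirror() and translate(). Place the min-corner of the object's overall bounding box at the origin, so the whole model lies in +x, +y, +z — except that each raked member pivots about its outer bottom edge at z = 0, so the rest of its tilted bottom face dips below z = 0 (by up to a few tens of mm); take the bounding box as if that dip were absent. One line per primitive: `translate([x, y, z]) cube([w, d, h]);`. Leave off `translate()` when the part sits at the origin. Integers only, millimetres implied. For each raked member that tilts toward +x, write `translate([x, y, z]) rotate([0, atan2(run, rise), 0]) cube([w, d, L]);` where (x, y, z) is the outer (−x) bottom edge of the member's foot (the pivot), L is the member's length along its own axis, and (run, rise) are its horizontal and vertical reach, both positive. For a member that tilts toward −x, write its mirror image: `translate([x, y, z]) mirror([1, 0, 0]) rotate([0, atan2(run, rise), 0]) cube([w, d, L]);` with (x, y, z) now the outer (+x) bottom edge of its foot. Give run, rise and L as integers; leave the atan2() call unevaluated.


// leg length = √(288² + 840²) = 888
// right-leg outer foot x = 2·288 + 100 = 676
// beam min-corner = (288, 0, 840)
translate([288, 0, 840]) cube([100, 889, 73]);
translate([0, 105, 0]) rotate([0, atan2(288, 840), 0]) cube([27, 32, 888]);
translate([676, 105, 0]) mirror([1, 0, 0]) rotate([0, atan2(288, 840), 0]) cube([27, 32, 888]);
translate([0, 752, 0]) rotate([0, atan2(288, 840), 0]) cube([27, 32, 888]);
translate([676, 752, 0]) mirror([1, 0, 0]) rotate([0, atan2(288, 840), 0]) cube([27, 32, 888]);


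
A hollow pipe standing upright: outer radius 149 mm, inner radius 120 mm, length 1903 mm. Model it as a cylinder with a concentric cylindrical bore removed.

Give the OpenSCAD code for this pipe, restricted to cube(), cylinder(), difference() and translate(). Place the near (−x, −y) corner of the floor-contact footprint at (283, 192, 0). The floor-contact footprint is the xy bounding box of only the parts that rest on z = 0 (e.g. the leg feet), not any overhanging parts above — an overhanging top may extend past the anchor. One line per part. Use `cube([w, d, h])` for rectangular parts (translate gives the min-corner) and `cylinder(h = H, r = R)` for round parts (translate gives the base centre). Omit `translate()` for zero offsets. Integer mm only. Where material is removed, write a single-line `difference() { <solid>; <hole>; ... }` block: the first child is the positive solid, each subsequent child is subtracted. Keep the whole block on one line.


difference() { translate([432, 341, 0]) cylinder(h = 1903, r = 149); translate([432, 341, 0]) cylinder(h = 1903, r = 120); }


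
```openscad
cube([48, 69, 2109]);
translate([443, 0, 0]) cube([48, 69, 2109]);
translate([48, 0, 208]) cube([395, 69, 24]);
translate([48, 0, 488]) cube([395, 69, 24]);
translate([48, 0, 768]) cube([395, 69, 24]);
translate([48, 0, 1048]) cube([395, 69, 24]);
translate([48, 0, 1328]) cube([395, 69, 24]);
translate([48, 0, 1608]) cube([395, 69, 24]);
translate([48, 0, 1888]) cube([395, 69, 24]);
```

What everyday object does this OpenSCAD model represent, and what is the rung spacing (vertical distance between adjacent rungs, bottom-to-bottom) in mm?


A ladder. The rung spacing is 280 mm.

Two tall 48×69 posts with 7 short bars between them — a ladder. Adjacent rungs sit at z = 208 and z = 488, so the spacing is 488 − 208 = 280 mm.


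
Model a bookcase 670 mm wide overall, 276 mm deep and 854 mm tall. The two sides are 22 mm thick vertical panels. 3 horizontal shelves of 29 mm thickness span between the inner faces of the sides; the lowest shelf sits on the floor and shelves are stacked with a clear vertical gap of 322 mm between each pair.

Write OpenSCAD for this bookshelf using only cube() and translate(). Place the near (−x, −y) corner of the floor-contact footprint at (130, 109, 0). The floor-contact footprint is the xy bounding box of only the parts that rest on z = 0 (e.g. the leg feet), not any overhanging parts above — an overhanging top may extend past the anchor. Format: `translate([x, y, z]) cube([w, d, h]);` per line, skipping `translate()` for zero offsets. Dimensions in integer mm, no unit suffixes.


translate([130, 109, 0]) cube([22, 276, 854]);
translate([778, 109, 0]) cube([22, 276, 854]);
translate([152, 109, 0]) cube([626, 276, 29]);
translate([152, 109, 351]) cube([626, 276, 29]);
translate([152, 109, 702]) cube([626, 276, 29]);


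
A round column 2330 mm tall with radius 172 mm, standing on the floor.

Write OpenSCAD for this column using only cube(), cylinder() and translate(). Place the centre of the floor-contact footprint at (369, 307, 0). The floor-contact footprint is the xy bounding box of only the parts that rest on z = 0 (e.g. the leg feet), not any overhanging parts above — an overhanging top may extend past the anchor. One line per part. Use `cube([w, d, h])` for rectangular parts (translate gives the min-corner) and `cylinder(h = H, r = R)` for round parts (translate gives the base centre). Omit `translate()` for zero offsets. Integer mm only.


translate([369, 307, 0]) cylinder(h = 2330, r = 172);
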